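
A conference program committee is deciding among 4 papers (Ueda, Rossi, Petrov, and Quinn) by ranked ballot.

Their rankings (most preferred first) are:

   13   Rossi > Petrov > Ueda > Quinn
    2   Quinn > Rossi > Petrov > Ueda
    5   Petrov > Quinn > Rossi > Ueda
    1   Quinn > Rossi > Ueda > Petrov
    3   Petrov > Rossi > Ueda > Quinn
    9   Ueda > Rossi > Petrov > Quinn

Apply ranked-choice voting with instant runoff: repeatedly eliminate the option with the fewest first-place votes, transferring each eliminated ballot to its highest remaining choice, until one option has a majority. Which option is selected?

Round 1: Rossi 13, Ueda 9, Petrov 8, Quinn 3. Quinn has the fewest and is eliminated.
Round 2: Rossi 16, Ueda 9, Petrov 8. Petrov has the fewest and is eliminated.
Round 3: Rossi 24, Ueda 9. Rossi has a majority.

Rossi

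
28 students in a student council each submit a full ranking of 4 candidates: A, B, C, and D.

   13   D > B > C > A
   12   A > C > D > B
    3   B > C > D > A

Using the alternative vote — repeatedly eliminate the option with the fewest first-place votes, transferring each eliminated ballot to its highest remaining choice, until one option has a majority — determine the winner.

Round 1: D 13, A 12, B 3, C 0. C has the fewest and is eliminated.
Round 2: D 13, A 12, B 3. B has the fewest and is eliminated.
Round 3: D 16, A 12. D has a majority.

D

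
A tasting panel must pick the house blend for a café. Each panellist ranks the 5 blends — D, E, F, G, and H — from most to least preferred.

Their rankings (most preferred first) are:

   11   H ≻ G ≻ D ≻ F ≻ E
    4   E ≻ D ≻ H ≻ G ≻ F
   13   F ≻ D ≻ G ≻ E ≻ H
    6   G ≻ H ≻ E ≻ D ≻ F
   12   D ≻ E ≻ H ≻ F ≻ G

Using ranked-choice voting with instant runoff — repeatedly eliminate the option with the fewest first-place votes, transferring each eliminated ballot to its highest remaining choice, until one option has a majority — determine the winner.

D

Round 1: F 13, D 12, H 11, G 6, E 4. E has the fewest and is eliminated.
Round 2: D 16, F 13, H 11, G 6. G has the fewest and is eliminated.
Round 3: H 17, D 16, F 13. F has the fewest and is eliminated.
Round 4: D 29, H 17. D has a majority.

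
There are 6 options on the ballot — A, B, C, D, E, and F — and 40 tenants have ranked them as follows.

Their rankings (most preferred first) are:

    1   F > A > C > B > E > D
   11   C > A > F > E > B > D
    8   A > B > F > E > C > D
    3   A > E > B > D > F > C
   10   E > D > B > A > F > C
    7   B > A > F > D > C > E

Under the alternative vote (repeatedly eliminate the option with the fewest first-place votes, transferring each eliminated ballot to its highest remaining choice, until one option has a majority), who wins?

Round 1: A 11, C 11, E 10, B 7, F 1, D 0. D has the fewest and is eliminated.
Round 2: A 11, C 11, E 10, B 7, F 1. F has the fewest and is eliminated.
Round 3: A 12, C 11, E 10, B 7. B has the fewest and is eliminated.
Round 4: A 19, C 11, E 10. E has the fewest and is eliminated.
Round 5: A 29, C 11. A has a majority.

A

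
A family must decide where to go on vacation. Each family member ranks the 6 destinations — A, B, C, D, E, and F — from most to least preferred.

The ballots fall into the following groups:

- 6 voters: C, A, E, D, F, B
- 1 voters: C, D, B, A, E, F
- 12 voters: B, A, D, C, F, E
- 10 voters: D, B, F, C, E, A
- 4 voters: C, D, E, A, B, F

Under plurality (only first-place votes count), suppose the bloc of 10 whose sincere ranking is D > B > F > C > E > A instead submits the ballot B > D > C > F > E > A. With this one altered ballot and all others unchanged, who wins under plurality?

B

First-place totals with the altered ballot: A 0, B 22, C 11, D 0, E 0, F 0.
The winner is unchanged: still B.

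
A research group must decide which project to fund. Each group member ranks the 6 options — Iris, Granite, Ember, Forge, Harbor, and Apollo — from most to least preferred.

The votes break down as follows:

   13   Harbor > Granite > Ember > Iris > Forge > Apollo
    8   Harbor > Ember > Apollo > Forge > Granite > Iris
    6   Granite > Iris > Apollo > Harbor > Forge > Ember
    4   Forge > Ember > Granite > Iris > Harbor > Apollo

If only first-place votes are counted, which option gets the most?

Harbor

First-place vote totals:
  Iris: 0
  Granite: 6
  Ember: 0
  Forge: 4
  Harbor: 21
  Apollo: 0
Harbor has the most first-place votes.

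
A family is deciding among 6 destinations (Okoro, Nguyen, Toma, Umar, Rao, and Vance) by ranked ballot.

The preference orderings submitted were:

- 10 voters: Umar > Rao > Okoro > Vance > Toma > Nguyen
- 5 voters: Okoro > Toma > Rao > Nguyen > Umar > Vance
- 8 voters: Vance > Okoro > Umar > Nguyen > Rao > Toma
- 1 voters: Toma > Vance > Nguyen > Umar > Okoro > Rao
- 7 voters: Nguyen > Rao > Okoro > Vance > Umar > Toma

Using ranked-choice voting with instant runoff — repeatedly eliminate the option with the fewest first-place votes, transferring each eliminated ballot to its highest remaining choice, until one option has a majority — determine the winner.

Round 1: Umar 10, Vance 8, Nguyen 7, Okoro 5, Toma 1, Rao 0. Rao has the fewest and is eliminated.
Round 2: Umar 10, Vance 8, Nguyen 7, Okoro 5, Toma 1. Toma has the fewest and is eliminated.
Round 3: Umar 10, Vance 9, Nguyen 7, Okoro 5. Okoro has the fewest and is eliminated.
Round 4: Nguyen 12, Umar 10, Vance 9. Vance has the fewest and is eliminated.
Round 5: Umar 18, Nguyen 13. Umar has a majority.

Umar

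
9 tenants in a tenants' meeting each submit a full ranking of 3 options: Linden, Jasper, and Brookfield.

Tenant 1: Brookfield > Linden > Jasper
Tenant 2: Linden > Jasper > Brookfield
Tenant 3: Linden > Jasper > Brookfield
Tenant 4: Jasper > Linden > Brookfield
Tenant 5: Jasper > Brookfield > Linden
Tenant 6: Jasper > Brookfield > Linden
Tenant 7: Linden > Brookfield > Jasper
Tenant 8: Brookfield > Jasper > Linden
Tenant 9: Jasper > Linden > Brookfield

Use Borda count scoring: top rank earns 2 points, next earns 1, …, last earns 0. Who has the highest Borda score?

Jasper

Borda scores:
  Linden: 1 + 2 + 2 + 1 + 0 + 0 + 2 + 0 + 1 = 9
  Jasper: 0 + 1 + 1 + 2 + 2 + 2 + 0 + 1 + 2 = 11
  Brookfield: 2 + 0 + 0 + 0 + 1 + 1 + 1 + 2 + 0 = 7
Jasper has the highest total.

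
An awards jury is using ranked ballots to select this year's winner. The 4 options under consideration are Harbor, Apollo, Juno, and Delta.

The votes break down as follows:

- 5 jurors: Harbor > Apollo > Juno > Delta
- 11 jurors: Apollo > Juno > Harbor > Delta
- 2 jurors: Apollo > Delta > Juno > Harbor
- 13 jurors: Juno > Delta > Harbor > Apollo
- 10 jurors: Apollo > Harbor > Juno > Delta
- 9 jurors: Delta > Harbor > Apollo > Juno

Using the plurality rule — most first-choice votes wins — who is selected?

First-place vote totals:
  Harbor: 5
  Apollo: 23
  Juno: 13
  Delta: 9
Apollo has the most first-place votes.

Apollo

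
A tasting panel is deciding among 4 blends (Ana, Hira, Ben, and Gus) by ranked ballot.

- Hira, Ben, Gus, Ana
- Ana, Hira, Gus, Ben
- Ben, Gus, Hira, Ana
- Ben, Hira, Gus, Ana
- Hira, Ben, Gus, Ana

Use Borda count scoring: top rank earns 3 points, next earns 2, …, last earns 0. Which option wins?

Hira

Borda scores:
  Ana: 0 + 3 + 0 + 0 + 0 = 3
  Hira: 3 + 2 + 1 + 2 + 3 = 11
  Ben: 2 + 0 + 3 + 3 + 2 = 10
  Gus: 1 + 1 + 2 + 1 + 1 = 6
Hira has the highest total.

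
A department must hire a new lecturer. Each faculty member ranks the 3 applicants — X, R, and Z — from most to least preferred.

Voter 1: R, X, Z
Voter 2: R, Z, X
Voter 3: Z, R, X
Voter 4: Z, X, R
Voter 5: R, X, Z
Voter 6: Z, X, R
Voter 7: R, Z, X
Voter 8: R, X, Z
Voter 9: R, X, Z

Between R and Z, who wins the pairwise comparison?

R

Ballots ranking R above Z: 6.
Ballots ranking Z above R: 3.
R wins the head-to-head, 6–3.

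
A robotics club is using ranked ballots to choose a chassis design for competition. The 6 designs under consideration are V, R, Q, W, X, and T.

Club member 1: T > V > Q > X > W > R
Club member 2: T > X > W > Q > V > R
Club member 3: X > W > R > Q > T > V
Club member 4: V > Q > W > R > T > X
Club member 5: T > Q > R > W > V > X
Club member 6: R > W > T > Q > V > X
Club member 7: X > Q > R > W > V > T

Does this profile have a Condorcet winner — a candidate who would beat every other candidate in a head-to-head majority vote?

No

Head-to-head results (7 voters total):
V vs R: R wins 4–3.
V vs Q: Q wins 5–2.
V vs W: W wins 5–2.
V vs X: V wins 4–3.
V vs T: T wins 5–2.
R vs Q: Q wins 5–2.
R vs W: W wins 4–3.
R vs X: X wins 4–3.
R vs T: R wins 4–3.
Q vs W: Q wins 4–3.
Q vs X: Q wins 4–3.
Q vs T: T wins 4–3.
W vs X: X wins 4–3.
W vs T: W wins 4–3.
X vs T: T wins 5–2.
No candidate beats all others: V beats X beats R beats V, a majority cycle.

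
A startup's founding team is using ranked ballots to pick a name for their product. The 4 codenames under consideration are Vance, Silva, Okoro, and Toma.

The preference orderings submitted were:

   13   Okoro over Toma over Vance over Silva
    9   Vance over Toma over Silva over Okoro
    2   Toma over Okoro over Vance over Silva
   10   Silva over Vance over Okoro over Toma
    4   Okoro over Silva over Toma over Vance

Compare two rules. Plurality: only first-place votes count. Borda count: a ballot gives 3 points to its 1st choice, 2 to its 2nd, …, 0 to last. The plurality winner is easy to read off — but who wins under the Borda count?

Okoro

Plurality first-place counts: Vance 9, Silva 10, Okoro 17, Toma 2 → Okoro.
Borda totals: Vance 62, Silva 47, Okoro 65, Toma 54 → Okoro.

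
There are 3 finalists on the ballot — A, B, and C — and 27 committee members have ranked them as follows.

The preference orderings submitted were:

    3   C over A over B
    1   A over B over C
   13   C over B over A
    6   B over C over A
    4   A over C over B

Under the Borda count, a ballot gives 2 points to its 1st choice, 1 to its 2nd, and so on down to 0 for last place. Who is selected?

C

Borda scores:
  A: 3·1 + 2 + 13·0 + 6·0 + 4·2 = 13
  B: 3·0 + 1 + 13·1 + 6·2 + 4·0 = 26
  C: 3·2 + 0 + 13·2 + 6·1 + 4·1 = 42
C has the highest total.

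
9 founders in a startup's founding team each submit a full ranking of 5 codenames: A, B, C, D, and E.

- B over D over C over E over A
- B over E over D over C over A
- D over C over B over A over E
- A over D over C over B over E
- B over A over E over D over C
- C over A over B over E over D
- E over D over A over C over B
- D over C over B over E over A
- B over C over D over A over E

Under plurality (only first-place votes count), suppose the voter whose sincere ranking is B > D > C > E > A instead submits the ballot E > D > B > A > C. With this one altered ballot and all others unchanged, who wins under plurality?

First-place totals with the altered ballot: A 1, B 3, C 1, D 2, E 2.
The winner is unchanged: still B.

B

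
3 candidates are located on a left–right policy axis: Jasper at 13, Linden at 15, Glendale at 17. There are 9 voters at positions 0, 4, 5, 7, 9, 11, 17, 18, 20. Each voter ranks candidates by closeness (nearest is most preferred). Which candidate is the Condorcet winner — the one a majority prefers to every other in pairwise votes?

Jasper

With single-peaked preferences on a line, the Condorcet winner is the candidate closest to the median voter.
The median voter (position 9) is closest to Jasper at 13.
Check: Jasper vs Linden — voters closer to Jasper: 6 of 9.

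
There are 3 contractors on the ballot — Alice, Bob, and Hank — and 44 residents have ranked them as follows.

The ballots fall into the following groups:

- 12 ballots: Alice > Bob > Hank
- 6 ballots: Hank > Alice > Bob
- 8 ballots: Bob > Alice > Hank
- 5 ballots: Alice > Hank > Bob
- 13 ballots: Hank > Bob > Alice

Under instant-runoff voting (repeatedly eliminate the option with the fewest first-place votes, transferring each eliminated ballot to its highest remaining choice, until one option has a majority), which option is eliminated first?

Bob

Round 1: Hank 19, Alice 17, Bob 8. Bob has the fewest and is eliminated.
Round 2: Alice 25, Hank 19. Alice has a majority.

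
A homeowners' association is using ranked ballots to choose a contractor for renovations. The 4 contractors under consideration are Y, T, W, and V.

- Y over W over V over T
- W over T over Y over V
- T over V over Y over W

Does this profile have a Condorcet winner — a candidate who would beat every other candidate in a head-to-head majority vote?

Head-to-head results (3 voters total):
Y vs T: T wins 2–1.
Y vs W: Y wins 2–1.
Y vs V: Y wins 2–1.
T vs W: W wins 2–1.
T vs V: T wins 2–1.
W vs V: W wins 2–1.
No candidate beats all others: Y beats W beats T beats Y, a majority cycle.

No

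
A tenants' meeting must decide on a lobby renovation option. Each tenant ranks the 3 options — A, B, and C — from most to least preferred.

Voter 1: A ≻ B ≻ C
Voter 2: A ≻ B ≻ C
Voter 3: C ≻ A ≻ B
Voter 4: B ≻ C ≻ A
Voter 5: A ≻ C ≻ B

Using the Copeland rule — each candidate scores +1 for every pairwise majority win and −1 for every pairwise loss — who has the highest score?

Pairwise results:
  A vs B: A wins 4–1.
  A vs C: A wins 3–2.
  B vs C: B wins 3–2.
Copeland scores (wins − losses):
  A: 2 − 0 = 2
  B: 1 − 1 = 0
  C: 0 − 2 = -2
A has the best Copeland score.

A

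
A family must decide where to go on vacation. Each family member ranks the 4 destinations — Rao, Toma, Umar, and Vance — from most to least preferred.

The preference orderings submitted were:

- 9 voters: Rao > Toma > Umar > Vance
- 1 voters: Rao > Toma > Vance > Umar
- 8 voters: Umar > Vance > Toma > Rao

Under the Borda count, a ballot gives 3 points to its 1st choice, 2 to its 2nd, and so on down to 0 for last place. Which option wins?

Borda scores:
  Rao: 9·3 + 3 + 8·0 = 30
  Toma: 9·2 + 2 + 8·1 = 28
  Umar: 9·1 + 0 + 8·3 = 33
  Vance: 9·0 + 1 + 8·2 = 17
Umar has the highest total.

Umar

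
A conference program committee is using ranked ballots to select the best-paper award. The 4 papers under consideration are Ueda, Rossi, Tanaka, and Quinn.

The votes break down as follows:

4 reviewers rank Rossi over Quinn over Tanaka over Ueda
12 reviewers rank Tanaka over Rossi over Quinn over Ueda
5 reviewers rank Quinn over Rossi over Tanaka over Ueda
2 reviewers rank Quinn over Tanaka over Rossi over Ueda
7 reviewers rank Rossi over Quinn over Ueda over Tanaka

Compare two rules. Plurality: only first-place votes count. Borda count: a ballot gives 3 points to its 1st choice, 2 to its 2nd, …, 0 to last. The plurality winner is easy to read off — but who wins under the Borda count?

Rossi

Plurality first-place counts: Ueda 0, Rossi 11, Tanaka 12, Quinn 7 → Tanaka.
Borda totals: Ueda 7, Rossi 69, Tanaka 49, Quinn 55 → Rossi.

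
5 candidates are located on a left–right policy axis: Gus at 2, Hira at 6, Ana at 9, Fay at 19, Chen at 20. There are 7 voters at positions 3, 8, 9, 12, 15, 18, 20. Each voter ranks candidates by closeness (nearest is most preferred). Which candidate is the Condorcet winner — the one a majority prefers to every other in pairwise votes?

With single-peaked preferences on a line, the Condorcet winner is the candidate closest to the median voter.
The median voter (position 12) is closest to Ana at 9.
Check: Ana vs Hira — voters closer to Ana: 6 of 7.

Ana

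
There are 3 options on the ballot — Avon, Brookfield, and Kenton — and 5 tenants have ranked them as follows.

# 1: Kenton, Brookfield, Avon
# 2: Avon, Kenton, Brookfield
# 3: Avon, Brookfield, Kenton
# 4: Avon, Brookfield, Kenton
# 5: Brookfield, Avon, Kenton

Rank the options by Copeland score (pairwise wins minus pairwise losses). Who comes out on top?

Pairwise results:
  Avon vs Brookfield: Avon wins 3–2.
  Avon vs Kenton: Avon wins 4–1.
  Brookfield vs Kenton: Brookfield wins 3–2.
Copeland scores (wins − losses):
  Avon: 2 − 0 = 2
  Brookfield: 1 − 1 = 0
  Kenton: 0 − 2 = -2
Avon has the best Copeland score.

Avon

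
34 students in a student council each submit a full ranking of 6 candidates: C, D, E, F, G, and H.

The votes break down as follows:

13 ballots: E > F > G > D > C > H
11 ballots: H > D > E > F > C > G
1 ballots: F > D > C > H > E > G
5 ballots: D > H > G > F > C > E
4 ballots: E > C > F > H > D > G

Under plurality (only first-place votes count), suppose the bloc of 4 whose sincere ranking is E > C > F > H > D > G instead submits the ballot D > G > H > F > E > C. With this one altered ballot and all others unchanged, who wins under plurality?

First-place totals with the altered ballot: C 0, D 9, E 13, F 1, G 0, H 11.
The winner is unchanged: still E.

E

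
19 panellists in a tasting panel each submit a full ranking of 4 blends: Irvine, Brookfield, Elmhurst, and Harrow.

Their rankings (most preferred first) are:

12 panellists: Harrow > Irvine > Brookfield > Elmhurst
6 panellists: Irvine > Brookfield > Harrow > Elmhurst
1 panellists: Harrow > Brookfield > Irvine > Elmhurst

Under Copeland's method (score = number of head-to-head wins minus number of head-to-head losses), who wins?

Harrow

Pairwise results:
  Irvine vs Brookfield: Irvine wins 18–1.
  Irvine vs Elmhurst: Irvine wins 19–0.
  Irvine vs Harrow: Harrow wins 13–6.
  Brookfield vs Elmhurst: Brookfield wins 19–0.
  Brookfield vs Harrow: Harrow wins 13–6.
  Elmhurst vs Harrow: Harrow wins 19–0.
Copeland scores (wins − losses):
  Irvine: 2 − 1 = 1
  Brookfield: 1 − 2 = -1
  Elmhurst: 0 − 3 = -3
  Harrow: 3 − 0 = 3
Harrow has the best Copeland score.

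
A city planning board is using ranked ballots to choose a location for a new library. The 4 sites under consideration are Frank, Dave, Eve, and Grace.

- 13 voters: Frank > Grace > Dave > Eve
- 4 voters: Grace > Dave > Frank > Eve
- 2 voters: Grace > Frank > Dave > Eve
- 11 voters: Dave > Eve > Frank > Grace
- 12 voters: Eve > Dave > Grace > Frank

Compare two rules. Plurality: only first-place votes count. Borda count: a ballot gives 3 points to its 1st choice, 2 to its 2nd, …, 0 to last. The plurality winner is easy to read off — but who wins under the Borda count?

Plurality first-place counts: Frank 13, Dave 11, Eve 12, Grace 6 → Frank.
Borda totals: Frank 58, Dave 80, Eve 58, Grace 56 → Dave.

Dave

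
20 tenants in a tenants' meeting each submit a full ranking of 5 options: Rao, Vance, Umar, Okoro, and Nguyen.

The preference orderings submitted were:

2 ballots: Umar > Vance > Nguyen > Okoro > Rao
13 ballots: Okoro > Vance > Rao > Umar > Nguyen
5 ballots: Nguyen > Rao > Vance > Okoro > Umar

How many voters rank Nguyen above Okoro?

Ballots ranking Nguyen above Okoro: 2+5 = 7.
Ballots ranking Okoro above Nguyen: 13.
So 7 of 20 voters prefer Nguyen to Okoro.

7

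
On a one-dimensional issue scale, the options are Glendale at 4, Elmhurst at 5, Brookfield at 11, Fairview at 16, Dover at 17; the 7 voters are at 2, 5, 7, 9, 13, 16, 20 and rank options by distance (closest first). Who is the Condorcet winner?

Brookfield

With single-peaked preferences on a line, the Condorcet winner is the candidate closest to the median voter.
The median voter (position 9) is closest to Brookfield at 11.
Check: Brookfield vs Glendale — voters closer to Brookfield: 4 of 7.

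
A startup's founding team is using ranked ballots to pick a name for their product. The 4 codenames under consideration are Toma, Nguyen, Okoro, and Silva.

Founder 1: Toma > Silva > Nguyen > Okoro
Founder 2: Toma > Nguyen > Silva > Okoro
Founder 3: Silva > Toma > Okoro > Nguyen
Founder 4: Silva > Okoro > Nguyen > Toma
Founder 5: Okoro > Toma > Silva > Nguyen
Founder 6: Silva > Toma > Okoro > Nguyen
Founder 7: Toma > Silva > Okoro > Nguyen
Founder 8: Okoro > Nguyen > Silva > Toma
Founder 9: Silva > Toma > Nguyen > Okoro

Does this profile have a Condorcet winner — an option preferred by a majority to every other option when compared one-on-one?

Yes

Head-to-head results (9 voters total):
Toma vs Nguyen: Toma wins 7–2.
Toma vs Okoro: Toma wins 6–3.
Toma vs Silva: Silva wins 5–4.
Nguyen vs Okoro: Okoro wins 6–3.
Nguyen vs Silva: Silva wins 7–2.
Okoro vs Silva: Silva wins 7–2.
Silva beats each rival — Toma (5–4), Nguyen (7–2), Okoro (7–2) — so Silva is the Condorcet winner.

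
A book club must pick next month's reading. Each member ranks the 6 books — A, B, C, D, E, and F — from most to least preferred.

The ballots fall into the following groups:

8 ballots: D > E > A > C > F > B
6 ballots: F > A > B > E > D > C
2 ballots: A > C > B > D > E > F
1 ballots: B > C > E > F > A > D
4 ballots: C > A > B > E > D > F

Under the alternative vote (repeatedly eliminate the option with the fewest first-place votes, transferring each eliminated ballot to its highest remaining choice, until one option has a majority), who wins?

D

Round 1: D 8, F 6, C 4, A 2, B 1, E 0. E has the fewest and is eliminated.
Round 2: D 8, F 6, C 4, A 2, B 1. B has the fewest and is eliminated.
Round 3: D 8, F 6, C 5, A 2. A has the fewest and is eliminated.
Round 4: D 8, C 7, F 6. F has the fewest and is eliminated.
Round 5: D 14, C 7. D has a majority.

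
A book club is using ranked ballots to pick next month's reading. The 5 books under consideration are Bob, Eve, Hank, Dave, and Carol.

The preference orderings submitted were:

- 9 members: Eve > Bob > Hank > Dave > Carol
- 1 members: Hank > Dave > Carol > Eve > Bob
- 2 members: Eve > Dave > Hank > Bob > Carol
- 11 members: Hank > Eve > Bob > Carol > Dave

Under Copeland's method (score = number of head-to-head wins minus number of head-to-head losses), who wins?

Pairwise results:
  Bob vs Eve: Eve wins 23–0.
  Bob vs Hank: Hank wins 14–9.
  Bob vs Dave: Bob wins 20–3.
  Bob vs Carol: Bob wins 22–1.
  Eve vs Hank: Hank wins 12–11.
  Eve vs Dave: Eve wins 22–1.
  Eve vs Carol: Eve wins 22–1.
  Hank vs Dave: Hank wins 21–2.
  Hank vs Carol: Hank wins 23–0.
  Dave vs Carol: Dave wins 12–11.
Copeland scores (wins − losses):
  Bob: 2 − 2 = 0
  Eve: 3 − 1 = 2
  Hank: 4 − 0 = 4
  Dave: 1 − 3 = -2
  Carol: 0 − 4 = -4
Hank has the best Copeland score.

Hank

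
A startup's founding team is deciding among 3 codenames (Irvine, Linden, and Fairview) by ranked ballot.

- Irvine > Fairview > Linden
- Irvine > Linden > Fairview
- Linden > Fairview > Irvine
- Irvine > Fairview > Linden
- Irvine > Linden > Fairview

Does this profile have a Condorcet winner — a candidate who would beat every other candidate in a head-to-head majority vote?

Yes

Head-to-head results (5 voters total):
Irvine vs Linden: Irvine wins 4–1.
Irvine vs Fairview: Irvine wins 4–1.
Linden vs Fairview: Linden wins 3–2.
Irvine beats each rival — Linden (4–1), Fairview (4–1) — so Irvine is the Condorcet winner.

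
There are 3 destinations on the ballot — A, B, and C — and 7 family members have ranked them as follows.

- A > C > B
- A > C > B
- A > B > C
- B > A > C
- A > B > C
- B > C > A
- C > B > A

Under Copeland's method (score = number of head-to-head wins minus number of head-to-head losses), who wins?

A

Pairwise results:
  A vs B: A wins 4–3.
  A vs C: A wins 5–2.
  B vs C: B wins 4–3.
Copeland scores (wins − losses):
  A: 2 − 0 = 2
  B: 1 − 1 = 0
  C: 0 − 2 = -2
A has the best Copeland score.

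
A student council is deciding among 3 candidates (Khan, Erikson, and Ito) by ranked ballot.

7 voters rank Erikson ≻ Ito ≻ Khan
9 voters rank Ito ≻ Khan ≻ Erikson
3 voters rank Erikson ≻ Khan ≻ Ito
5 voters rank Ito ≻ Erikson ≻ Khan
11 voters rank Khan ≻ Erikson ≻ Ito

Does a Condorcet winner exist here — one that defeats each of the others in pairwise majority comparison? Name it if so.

Head-to-head results (35 voters total):
Khan vs Erikson: Khan wins 20–15.
Khan vs Ito: Ito wins 21–14.
Erikson vs Ito: Erikson wins 21–14.
No candidate beats all others: Khan beats Erikson beats Ito beats Khan, a majority cycle.

There is no Condorcet winner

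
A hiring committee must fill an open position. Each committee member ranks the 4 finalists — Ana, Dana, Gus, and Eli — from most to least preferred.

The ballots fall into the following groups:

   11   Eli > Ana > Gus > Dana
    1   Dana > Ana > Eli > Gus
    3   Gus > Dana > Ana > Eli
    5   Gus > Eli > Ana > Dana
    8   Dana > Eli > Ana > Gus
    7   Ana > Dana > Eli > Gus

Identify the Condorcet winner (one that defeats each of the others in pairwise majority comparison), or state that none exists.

Head-to-head results (35 voters total):
Ana vs Dana: Ana wins 23–12.
Ana vs Gus: Ana wins 27–8.
Ana vs Eli: Eli wins 24–11.
Dana vs Gus: Gus wins 19–16.
Dana vs Eli: Dana wins 19–16.
Gus vs Eli: Eli wins 27–8.
No candidate beats all others: Ana beats Dana beats Eli beats Ana, a majority cycle.

None — there is no Condorcet winner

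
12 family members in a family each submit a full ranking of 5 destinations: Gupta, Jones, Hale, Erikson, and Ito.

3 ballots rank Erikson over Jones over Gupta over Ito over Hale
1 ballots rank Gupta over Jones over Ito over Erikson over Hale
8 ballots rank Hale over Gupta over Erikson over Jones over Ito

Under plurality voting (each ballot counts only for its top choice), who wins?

Hale

First-place vote totals:
  Gupta: 1
  Jones: 0
  Hale: 8
  Erikson: 3
  Ito: 0
Hale has the most first-place votes.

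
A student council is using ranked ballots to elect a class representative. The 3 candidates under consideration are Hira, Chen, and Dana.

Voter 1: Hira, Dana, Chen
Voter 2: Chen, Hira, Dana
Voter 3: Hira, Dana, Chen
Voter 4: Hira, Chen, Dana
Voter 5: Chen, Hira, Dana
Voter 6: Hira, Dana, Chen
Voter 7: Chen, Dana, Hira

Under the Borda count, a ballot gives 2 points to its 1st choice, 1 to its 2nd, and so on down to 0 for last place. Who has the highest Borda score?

Hira

Borda scores:
  Hira: 2 + 1 + 2 + 2 + 1 + 2 + 0 = 10
  Chen: 0 + 2 + 0 + 1 + 2 + 0 + 2 = 7
  Dana: 1 + 0 + 1 + 0 + 0 + 1 + 1 = 4
Hira has the highest total.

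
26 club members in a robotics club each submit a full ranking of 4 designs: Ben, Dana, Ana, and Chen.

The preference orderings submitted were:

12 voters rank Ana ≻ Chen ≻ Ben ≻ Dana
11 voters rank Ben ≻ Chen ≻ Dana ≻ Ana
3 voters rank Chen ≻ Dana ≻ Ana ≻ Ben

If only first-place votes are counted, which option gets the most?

First-place vote totals:
  Ben: 11
  Dana: 0
  Ana: 12
  Chen: 3
Ana has the most first-place votes.

Ana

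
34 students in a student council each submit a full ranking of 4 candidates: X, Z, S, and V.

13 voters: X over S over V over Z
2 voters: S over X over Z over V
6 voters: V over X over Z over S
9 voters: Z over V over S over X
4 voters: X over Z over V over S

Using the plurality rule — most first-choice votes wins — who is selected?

X

First-place vote totals:
  X: 17
  Z: 9
  S: 2
  V: 6
X has the most first-place votes.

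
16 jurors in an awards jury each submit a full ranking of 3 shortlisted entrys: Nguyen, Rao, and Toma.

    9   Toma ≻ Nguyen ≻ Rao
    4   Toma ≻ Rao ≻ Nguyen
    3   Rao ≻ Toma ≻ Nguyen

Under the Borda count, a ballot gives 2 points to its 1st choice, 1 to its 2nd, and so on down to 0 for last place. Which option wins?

Toma

Borda scores:
  Nguyen: 9·1 + 4·0 + 3·0 = 9
  Rao: 9·0 + 4·1 + 3·2 = 10
  Toma: 9·2 + 4·2 + 3·1 = 29
Toma has the highest total.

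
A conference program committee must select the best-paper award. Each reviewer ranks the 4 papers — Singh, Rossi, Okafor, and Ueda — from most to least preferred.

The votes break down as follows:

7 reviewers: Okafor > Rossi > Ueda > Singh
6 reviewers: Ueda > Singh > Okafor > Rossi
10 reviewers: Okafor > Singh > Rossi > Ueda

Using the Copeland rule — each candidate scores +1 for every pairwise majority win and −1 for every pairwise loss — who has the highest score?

Pairwise results:
  Singh vs Rossi: Singh wins 16–7.
  Singh vs Okafor: Okafor wins 17–6.
  Singh vs Ueda: Ueda wins 13–10.
  Rossi vs Okafor: Okafor wins 23–0.
  Rossi vs Ueda: Rossi wins 17–6.
  Okafor vs Ueda: Okafor wins 17–6.
Copeland scores (wins − losses):
  Singh: 1 − 2 = -1
  Rossi: 1 − 2 = -1
  Okafor: 3 − 0 = 3
  Ueda: 1 − 2 = -1
Okafor has the best Copeland score.

Okafor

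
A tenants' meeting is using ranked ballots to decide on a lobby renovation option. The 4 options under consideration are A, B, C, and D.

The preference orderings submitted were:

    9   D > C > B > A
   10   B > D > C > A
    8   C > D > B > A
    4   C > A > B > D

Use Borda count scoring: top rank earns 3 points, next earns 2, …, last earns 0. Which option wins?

C

Borda scores:
  A: 9·0 + 10·0 + 8·0 + 4·2 = 8
  B: 9·1 + 10·3 + 8·1 + 4·1 = 51
  C: 9·2 + 10·1 + 8·3 + 4·3 = 64
  D: 9·3 + 10·2 + 8·2 + 4·0 = 63
C has the highest total.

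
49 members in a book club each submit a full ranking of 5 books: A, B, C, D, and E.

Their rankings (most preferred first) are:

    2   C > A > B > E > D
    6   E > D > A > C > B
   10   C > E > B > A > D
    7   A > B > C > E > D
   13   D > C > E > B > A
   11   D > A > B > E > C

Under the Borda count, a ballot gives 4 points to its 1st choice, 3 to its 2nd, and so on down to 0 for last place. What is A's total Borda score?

Borda scores:
  A: 2·3 + 6·2 + 10·1 + 7·4 + 13·0 + 11·3 = 89
  B: 2·2 + 6·0 + 10·2 + 7·3 + 13·1 + 11·2 = 80
  C: 2·4 + 6·1 + 10·4 + 7·2 + 13·3 + 11·0 = 107
  D: 2·0 + 6·3 + 10·0 + 7·0 + 13·4 + 11·4 = 114
  E: 2·1 + 6·4 + 10·3 + 7·1 + 13·2 + 11·1 = 100

89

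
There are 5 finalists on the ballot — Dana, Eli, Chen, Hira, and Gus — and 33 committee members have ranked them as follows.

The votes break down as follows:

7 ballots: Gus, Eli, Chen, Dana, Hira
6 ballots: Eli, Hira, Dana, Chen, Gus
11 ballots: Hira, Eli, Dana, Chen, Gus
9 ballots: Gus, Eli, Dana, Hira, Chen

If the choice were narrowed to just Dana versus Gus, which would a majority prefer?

Ballots ranking Dana above Gus: 6+11 = 17.
Ballots ranking Gus above Dana: 7+9 = 16.
Dana wins the head-to-head, 17–16.

Dana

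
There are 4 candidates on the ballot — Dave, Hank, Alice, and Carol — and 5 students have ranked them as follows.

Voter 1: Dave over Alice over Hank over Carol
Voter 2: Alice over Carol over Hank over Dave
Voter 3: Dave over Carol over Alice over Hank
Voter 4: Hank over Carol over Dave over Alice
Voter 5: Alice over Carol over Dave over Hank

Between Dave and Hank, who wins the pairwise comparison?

Ballots ranking Dave above Hank: 3.
Ballots ranking Hank above Dave: 2.
Dave wins the head-to-head, 3–2.

Dave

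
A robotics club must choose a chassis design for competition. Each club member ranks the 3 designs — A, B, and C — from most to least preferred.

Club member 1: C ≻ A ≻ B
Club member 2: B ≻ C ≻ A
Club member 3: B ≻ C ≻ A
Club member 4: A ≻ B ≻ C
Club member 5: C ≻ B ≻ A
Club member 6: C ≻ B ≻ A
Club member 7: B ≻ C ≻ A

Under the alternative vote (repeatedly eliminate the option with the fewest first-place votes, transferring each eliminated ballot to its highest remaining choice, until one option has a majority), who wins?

Round 1: B 3, C 3, A 1. A has the fewest and is eliminated.
Round 2: B 4, C 3. B has a majority.

B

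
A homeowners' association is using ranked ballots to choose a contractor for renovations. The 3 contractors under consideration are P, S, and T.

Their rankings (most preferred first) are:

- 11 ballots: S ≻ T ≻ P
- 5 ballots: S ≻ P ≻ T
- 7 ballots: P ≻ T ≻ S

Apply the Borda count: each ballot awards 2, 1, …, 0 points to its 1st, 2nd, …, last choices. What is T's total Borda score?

18

Borda scores:
  P: 11·0 + 5·1 + 7·2 = 19
  S: 11·2 + 5·2 + 7·0 = 32
  T: 11·1 + 5·0 + 7·1 = 18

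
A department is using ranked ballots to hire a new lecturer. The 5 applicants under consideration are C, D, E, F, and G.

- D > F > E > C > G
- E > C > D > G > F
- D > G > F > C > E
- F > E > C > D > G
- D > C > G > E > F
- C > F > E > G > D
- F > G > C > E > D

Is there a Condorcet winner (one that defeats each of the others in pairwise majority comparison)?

Head-to-head results (7 voters total):
C vs D: C wins 4–3.
C vs E: C wins 4–3.
C vs F: F wins 4–3.
C vs G: C wins 5–2.
D vs E: E wins 4–3.
D vs F: D wins 4–3.
D vs G: D wins 5–2.
E vs F: F wins 5–2.
E vs G: E wins 4–3.
F vs G: F wins 4–3.
No candidate beats all others: C beats D beats F beats C, a majority cycle.

No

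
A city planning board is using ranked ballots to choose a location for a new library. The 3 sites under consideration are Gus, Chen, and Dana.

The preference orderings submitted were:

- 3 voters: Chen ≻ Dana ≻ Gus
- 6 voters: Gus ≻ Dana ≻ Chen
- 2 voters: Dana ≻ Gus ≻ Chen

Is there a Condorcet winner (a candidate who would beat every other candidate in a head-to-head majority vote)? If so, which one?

Head-to-head results (11 voters total):
Gus vs Chen: Gus wins 8–3.
Gus vs Dana: Gus wins 6–5.
Chen vs Dana: Dana wins 8–3.
Gus beats each rival — Chen (8–3), Dana (6–5) — so Gus is the Condorcet winner.

Gus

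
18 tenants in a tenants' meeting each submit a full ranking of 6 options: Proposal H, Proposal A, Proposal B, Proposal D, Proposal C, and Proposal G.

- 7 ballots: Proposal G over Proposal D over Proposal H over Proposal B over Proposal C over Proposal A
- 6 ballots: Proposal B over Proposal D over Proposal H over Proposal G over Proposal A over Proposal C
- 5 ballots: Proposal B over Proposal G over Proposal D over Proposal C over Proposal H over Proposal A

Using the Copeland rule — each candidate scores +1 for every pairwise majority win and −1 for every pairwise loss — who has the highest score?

Pairwise results:
  Proposal H vs Proposal A: Proposal H wins 18–0.
  Proposal H vs Proposal B: Proposal B wins 11–7.
  Proposal H vs Proposal D: Proposal D wins 18–0.
  Proposal H vs Proposal C: Proposal H wins 13–5.
  Proposal H vs Proposal G: Proposal G wins 12–6.
  Proposal A vs Proposal B: Proposal B wins 18–0.
  Proposal A vs Proposal D: Proposal D wins 18–0.
  Proposal A vs Proposal C: Proposal C wins 12–6.
  Proposal A vs Proposal G: Proposal G wins 18–0.
  Proposal B vs Proposal D: Proposal B wins 11–7.
  Proposal B vs Proposal C: Proposal B wins 18–0.
  Proposal B vs Proposal G: Proposal B wins 11–7.
  Proposal D vs Proposal C: Proposal D wins 18–0.
  Proposal D vs Proposal G: Proposal G wins 12–6.
  Proposal C vs Proposal G: Proposal G wins 18–0.
Copeland scores (wins − losses):
  Proposal H: 2 − 3 = -1
  Proposal A: 0 − 5 = -5
  Proposal B: 5 − 0 = 5
  Proposal D: 3 − 2 = 1
  Proposal C: 1 − 4 = -3
  Proposal G: 4 − 1 = 3
Proposal B has the best Copeland score.

Proposal B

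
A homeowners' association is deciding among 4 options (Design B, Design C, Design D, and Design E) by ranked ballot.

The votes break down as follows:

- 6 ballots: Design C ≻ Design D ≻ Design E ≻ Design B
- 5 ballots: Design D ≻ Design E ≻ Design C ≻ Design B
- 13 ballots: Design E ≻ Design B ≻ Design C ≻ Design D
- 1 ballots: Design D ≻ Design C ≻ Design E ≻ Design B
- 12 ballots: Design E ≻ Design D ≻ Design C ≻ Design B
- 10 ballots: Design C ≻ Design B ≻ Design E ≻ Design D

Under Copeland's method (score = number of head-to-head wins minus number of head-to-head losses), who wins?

Pairwise results:
  Design B vs Design C: Design C wins 34–13.
  Design B vs Design D: Design D wins 24–23.
  Design B vs Design E: Design E wins 37–10.
  Design C vs Design D: Design C wins 29–18.
  Design C vs Design E: Design E wins 30–17.
  Design D vs Design E: Design E wins 35–12.
Copeland scores (wins − losses):
  Design B: 0 − 3 = -3
  Design C: 2 − 1 = 1
  Design D: 1 − 2 = -1
  Design E: 3 − 0 = 3
Design E has the best Copeland score.

Design E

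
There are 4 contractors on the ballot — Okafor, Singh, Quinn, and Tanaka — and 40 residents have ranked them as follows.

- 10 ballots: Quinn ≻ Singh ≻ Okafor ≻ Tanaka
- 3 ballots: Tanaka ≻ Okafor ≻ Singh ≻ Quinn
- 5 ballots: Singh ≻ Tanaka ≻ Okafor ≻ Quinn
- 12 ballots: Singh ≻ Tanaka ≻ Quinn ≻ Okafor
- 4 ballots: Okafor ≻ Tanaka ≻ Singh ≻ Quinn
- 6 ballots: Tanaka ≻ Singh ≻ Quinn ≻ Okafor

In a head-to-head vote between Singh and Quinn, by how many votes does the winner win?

Ballots ranking Singh above Quinn: 3+5+12+4+6 = 30.
Ballots ranking Quinn above Singh: 10.
Singh wins 30–10, a margin of 20.

20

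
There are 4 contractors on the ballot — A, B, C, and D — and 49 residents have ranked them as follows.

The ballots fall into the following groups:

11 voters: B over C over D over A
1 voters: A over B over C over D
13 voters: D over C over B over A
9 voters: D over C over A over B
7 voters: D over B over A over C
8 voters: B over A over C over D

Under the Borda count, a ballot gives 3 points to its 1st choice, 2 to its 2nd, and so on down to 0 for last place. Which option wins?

D

Borda scores:
  A: 11·0 + 3 + 13·0 + 9·1 + 7·1 + 8·2 = 35
  B: 11·3 + 2 + 13·1 + 9·0 + 7·2 + 8·3 = 86
  C: 11·2 + 1 + 13·2 + 9·2 + 7·0 + 8·1 = 75
  D: 11·1 + 0 + 13·3 + 9·3 + 7·3 + 8·0 = 98
D has the highest total.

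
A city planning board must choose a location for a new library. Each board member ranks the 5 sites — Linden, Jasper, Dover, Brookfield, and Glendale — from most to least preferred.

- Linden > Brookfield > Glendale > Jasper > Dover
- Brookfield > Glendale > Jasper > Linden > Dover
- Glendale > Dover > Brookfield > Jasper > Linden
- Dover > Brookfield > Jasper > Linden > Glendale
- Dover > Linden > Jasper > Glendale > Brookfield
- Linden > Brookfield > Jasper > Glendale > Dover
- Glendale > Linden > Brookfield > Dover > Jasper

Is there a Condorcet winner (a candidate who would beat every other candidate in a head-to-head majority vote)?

Head-to-head results (7 voters total):
Linden vs Jasper: Linden wins 4–3.
Linden vs Dover: Linden wins 4–3.
Linden vs Brookfield: Linden wins 4–3.
Linden vs Glendale: Linden wins 4–3.
Jasper vs Dover: Dover wins 4–3.
Jasper vs Brookfield: Brookfield wins 6–1.
Jasper vs Glendale: Glendale wins 4–3.
Dover vs Brookfield: Brookfield wins 4–3.
Dover vs Glendale: Glendale wins 5–2.
Brookfield vs Glendale: Brookfield wins 4–3.
Linden beats each rival — Jasper (4–3), Dover (4–3), Brookfield (4–3), Glendale (4–3) — so Linden is the Condorcet winner.

Yes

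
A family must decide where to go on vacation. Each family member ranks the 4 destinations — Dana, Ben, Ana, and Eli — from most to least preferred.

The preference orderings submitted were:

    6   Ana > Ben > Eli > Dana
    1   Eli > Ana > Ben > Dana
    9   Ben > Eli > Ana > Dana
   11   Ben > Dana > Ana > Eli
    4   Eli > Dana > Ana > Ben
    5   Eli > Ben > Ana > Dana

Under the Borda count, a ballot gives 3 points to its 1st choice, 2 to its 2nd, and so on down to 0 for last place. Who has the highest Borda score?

Borda scores:
  Dana: 6·0 + 0 + 9·0 + 11·2 + 4·2 + 5·0 = 30
  Ben: 6·2 + 1 + 9·3 + 11·3 + 4·0 + 5·2 = 83
  Ana: 6·3 + 2 + 9·1 + 11·1 + 4·1 + 5·1 = 49
  Eli: 6·1 + 3 + 9·2 + 11·0 + 4·3 + 5·3 = 54
Ben has the highest total.

Ben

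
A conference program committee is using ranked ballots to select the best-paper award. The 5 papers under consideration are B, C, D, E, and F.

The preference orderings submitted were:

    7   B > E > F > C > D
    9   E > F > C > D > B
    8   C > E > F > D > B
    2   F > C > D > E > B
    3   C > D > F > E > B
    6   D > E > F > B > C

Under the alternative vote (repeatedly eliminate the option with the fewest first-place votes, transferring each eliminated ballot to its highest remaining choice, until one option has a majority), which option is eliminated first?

F

Round 1: C 11, E 9, B 7, D 6, F 2. F has the fewest and is eliminated.
Round 2: C 13, E 9, B 7, D 6. D has the fewest and is eliminated.
Round 3: E 15, C 13, B 7. B has the fewest and is eliminated.
Round 4: E 22, C 13. E has a majority.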